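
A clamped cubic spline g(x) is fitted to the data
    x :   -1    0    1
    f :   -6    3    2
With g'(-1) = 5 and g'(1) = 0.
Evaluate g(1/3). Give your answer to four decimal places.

Write m_i for g''(x_i). With h_i = 1, 1 and divided differences Δ_i = 9, -1, the continuity of g' gives the tridiagonal system
  1·m_0 + 4·m_1 + 1·m_2 = 6(Δ_1 - Δ_0) = -60
Clamped end conditions give two more equations: 2h_0·m_0 + h_0·m_1 = 6(Δ_0 - g'(-1)) = 24 and h_1·m_1 + 2h_1·m_2 = 6(g'(1) - Δ_1) = 6.
Forward elimination and back-substitution give m_0 = 49/2, m_1 = -25, m_2 = 31/2.
On [0, 1], g(x) = 3 + 19/4·x - 25/2·x² + 27/4·x³.
With x = 1/3: g(1/3) = 31/9.

3.4444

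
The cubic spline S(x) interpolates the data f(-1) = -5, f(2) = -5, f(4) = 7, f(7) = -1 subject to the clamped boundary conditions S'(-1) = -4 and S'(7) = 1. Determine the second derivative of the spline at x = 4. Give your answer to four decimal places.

Write M_i for S''(x_i). With h_i = 3, 2, 3 and divided differences Δ_i = 0, 6, -8/3, the continuity of S' gives the tridiagonal system
  3·M_0 + 10·M_1 + 2·M_2 = 6(Δ_1 - Δ_0) = 36
  2·M_1 + 10·M_2 + 3·M_3 = 6(Δ_2 - Δ_1) = -52
Clamped end conditions give two more equations: 2h_0·M_0 + h_0·M_1 = 6(Δ_0 - S'(-1)) = 24 and h_2·M_2 + 2h_2·M_3 = 6(S'(7) - Δ_2) = 22.
Solving: M_0 = 144/91, M_1 = 440/91, M_2 = -778/91, M_3 = 2168/273.

-8.5495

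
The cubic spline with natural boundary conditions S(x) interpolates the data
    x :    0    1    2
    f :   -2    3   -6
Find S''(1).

-21

Write M_i for S''(x_i). With h_i = 1, 1 and divided differences Δ_i = 5, -9, the continuity of S' gives the tridiagonal system
  1·M_0 + 4·M_1 + 1·M_2 = 6(Δ_1 - Δ_0) = -84
Natural end conditions: M_0 = M_2 = 0.
Solving the tridiagonal system: M_0 = 0, M_1 = -21, M_2 = 0.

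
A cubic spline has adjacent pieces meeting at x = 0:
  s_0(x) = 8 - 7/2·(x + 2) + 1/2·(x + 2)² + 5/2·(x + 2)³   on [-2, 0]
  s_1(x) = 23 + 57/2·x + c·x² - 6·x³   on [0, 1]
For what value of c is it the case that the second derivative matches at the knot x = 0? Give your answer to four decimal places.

s_0''(x) = 1 + 15·(x + 2), so s_0''(0) = 31. On the right, s_1''(0) = 2c, so c = 31/2.

15.5000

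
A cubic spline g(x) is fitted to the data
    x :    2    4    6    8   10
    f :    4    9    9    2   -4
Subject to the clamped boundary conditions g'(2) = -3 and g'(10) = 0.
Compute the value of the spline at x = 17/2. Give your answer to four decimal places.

-0.1429

Write m_i for g''(x_i). With h_i = 2, 2, 2, 2 and divided differences Δ_i = 5/2, 0, -7/2, -3, the continuity of g' gives the tridiagonal system
  2·m_0 + 8·m_1 + 2·m_2 = 6(Δ_1 - Δ_0) = -15
  2·m_1 + 8·m_2 + 2·m_3 = 6(Δ_2 - Δ_1) = -21
  2·m_2 + 8·m_3 + 2·m_4 = 6(Δ_3 - Δ_2) = 3
Clamped end conditions give two more equations: 2h_0·m_0 + h_0·m_1 = 6(Δ_0 - g'(2)) = 33 and h_3·m_3 + 2h_3·m_4 = 6(g'(10) - Δ_3) = 18.
Solving: m_0 = 72/7, m_1 = -57/14, m_2 = -3/2, m_3 = -3/7, m_4 = 33/7.
On [8, 10], g(x) = 2 - 30/7·(x - 8) - 3/14·(x - 8)² + 3/7·(x - 8)³.
With (x - 8) = 1/2: g(17/2) = -1/7.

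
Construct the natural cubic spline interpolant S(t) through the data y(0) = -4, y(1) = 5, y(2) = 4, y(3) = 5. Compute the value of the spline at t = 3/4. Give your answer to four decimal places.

3.6688

Let σ_i = S''(x_i). Step sizes h_i = 1, 1, 1; slopes of the chords Δ_i = (y_(i+1) - y_i)/h_i = 9, -1, 1.
  1·σ_0 + 4·σ_1 + 1·σ_2 = 6(Δ_1 - Δ_0) = -60
  1·σ_1 + 4·σ_2 + 1·σ_3 = 6(Δ_2 - Δ_1) = 12
Natural end conditions: σ_0 = σ_3 = 0.
Solving: σ_0 = 0, σ_1 = -84/5, σ_2 = 36/5, σ_3 = 0.
On [0, 1], S(t) = -4 + 59/5·t + 0·t² - 14/5·t³.
With t = 3/4: S(3/4) = 587/160.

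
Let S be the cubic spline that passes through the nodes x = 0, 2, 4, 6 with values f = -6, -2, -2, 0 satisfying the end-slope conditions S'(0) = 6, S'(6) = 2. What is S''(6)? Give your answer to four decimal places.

1.2667

With m_i denoting the second derivative at x_i, h_i = 2, 2, 2, and Δ_i = (y_(i+1) − y_i)/h_i = 2, 0, 1:
  2·m_0 + 8·m_1 + 2·m_2 = 6(Δ_1 - Δ_0) = -12
  2·m_1 + 8·m_2 + 2·m_3 = 6(Δ_2 - Δ_1) = 6
Clamped end conditions give two more equations: 2h_0·m_0 + h_0·m_1 = 6(Δ_0 - S'(0)) = -24 and h_2·m_2 + 2h_2·m_3 = 6(S'(6) - Δ_2) = 6.
Forward elimination and back-substitution give m_0 = -89/15, m_1 = -2/15, m_2 = 7/15, m_3 = 19/15.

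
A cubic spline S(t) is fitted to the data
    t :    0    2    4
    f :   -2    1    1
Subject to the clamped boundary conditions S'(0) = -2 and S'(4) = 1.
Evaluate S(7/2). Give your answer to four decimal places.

0.8477

Put M_i = S'' at the i-th knot. Here h = (2, 2) and Δ = (3/2, 0), so the interior equations h_(i-1)·M_(i-1) + 2(h_(i-1)+h_i)·M_i + h_i·M_(i+1) = 6(Δ_i − Δ_(i-1)) read
  2·M_0 + 8·M_1 + 2·M_2 = 6(Δ_1 - Δ_0) = -9
Clamped end conditions give two more equations: 2h_0·M_0 + h_0·M_1 = 6(Δ_0 - S'(0)) = 21 and h_1·M_1 + 2h_1·M_2 = 6(S'(4) - Δ_1) = 6.
Solving: M_0 = 57/8, M_1 = -15/4, M_2 = 27/8.
On [2, 4], S(t) = 1 + 11/8·(t - 2) - 15/8·(t - 2)² + 19/32·(t - 2)³.
With (t - 2) = 3/2: S(7/2) = 217/256.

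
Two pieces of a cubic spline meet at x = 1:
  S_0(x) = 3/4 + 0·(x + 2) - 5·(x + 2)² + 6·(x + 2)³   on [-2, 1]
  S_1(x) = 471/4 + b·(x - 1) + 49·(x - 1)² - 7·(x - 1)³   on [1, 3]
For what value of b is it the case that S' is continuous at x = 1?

S_0'(x) = 0 - 10·(x + 2) + 18·(x + 2)², so S_0'(1) = 132. On the right, S_1'(1) = b, so b = 132.

132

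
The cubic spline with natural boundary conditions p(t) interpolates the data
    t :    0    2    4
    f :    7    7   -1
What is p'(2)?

Put M_i = p'' at the i-th knot. Here h = (2, 2) and Δ = (0, -4), so the interior equations h_(i-1)·M_(i-1) + 2(h_(i-1)+h_i)·M_i + h_i·M_(i+1) = 6(Δ_i − Δ_(i-1)) read
  2·M_0 + 8·M_1 + 2·M_2 = 6(Δ_1 - Δ_0) = -24
Natural end conditions: M_0 = M_2 = 0.
Solving: M_0 = 0, M_1 = -3, M_2 = 0.
On [2, 4], p'(t) = b_1 + 2c_1·(t - 2) + 3d_1·(t - 2)² with b_1 = Δ_1 - h_1(2M_1 + M_2)/6 = -2, c_1 = M_1/2 = -3/2, d_1 = (M_2 - M_1)/(6h_1) = 1/4. So p'(2) = -2.

-2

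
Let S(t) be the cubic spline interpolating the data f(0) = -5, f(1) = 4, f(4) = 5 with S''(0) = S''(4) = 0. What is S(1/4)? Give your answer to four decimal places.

Let m_i = S''(x_i). Step sizes h_i = 1, 3; slopes of the chords Δ_i = (y_(i+1) - y_i)/h_i = 9, 1/3.
  1·m_0 + 8·m_1 + 3·m_2 = 6(Δ_1 - Δ_0) = -52
Natural end conditions: m_0 = m_2 = 0.
Hence m_0 = 0, m_1 = -13/2, m_2 = 0.
On [0, 1], S(t) = -5 + 121/12·t + 0·t² - 13/12·t³.
With t = 1/4: S(1/4) = -639/256.

-2.4961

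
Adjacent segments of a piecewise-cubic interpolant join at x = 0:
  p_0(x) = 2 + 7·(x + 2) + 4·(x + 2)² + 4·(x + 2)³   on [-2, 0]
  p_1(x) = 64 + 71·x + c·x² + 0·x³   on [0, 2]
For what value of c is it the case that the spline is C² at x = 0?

28

p_0''(x) = 8 + 24·(x + 2), so p_0''(0) = 56. On the right, p_1''(0) = 2c, so c = 28.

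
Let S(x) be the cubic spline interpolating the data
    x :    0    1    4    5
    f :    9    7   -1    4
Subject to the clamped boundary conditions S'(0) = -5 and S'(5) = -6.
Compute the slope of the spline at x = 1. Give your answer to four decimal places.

Put M_i = S'' at the i-th knot. Here h = (1, 3, 1) and Δ = (-2, -8/3, 5), so the interior equations h_(i-1)·M_(i-1) + 2(h_(i-1)+h_i)·M_i + h_i·M_(i+1) = 6(Δ_i − Δ_(i-1)) read
  1·M_0 + 8·M_1 + 3·M_2 = 6(Δ_1 - Δ_0) = -4
  3·M_1 + 8·M_2 + 1·M_3 = 6(Δ_2 - Δ_1) = 46
Clamped end conditions give two more equations: 2h_0·M_0 + h_0·M_1 = 6(Δ_0 - S'(0)) = 18 and h_2·M_2 + 2h_2·M_3 = 6(S'(5) - Δ_2) = -66.
Solving: M_0 = 790/63, M_1 = -446/63, M_2 = 842/63, M_3 = -2500/63.
On [1, 4], S'(x) = b_1 + 2c_1·(x - 1) + 3d_1·(x - 1)² with b_1 = Δ_1 - h_1(2M_1 + M_2)/6 = -143/63, c_1 = M_1/2 = -223/63, d_1 = (M_2 - M_1)/(6h_1) = 92/81. So S'(1) = -143/63.

-2.2698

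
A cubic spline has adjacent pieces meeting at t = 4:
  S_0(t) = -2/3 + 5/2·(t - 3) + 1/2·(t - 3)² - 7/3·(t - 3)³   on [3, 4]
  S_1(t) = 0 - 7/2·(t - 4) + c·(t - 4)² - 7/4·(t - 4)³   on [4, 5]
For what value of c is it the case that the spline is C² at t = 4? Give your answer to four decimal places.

S_0''(t) = 1 - 14·(t - 3), so S_0''(4) = -13. On the right, S_1''(4) = 2c, so c = -13/2.

-6.5000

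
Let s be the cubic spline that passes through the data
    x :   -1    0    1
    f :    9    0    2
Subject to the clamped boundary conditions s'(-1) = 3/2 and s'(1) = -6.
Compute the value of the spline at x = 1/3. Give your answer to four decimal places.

0.3519

Let σ_i = s''(x_i). Step sizes h_i = 1, 1; slopes of the chords Δ_i = (y_(i+1) - y_i)/h_i = -9, 2.
  1·σ_0 + 4·σ_1 + 1·σ_2 = 6(Δ_1 - Δ_0) = 66
Clamped end conditions give two more equations: 2h_0·σ_0 + h_0·σ_1 = 6(Δ_0 - s'(-1)) = -63 and h_1·σ_1 + 2h_1·σ_2 = 6(s'(1) - Δ_1) = -48.
Hence σ_0 = -207/4, σ_1 = 81/2, σ_2 = -177/4.
On [0, 1], s(x) = 0 - 33/8·x + 81/4·x² - 113/8·x³.
With x = 1/3: s(1/3) = 19/54.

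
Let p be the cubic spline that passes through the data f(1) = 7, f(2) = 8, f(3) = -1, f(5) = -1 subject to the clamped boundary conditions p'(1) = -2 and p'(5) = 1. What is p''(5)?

-6

Write m_i for p''(x_i). With h_i = 1, 1, 2 and divided differences Δ_i = 1, -9, 0, the continuity of p' gives the tridiagonal system
  1·m_0 + 4·m_1 + 1·m_2 = 6(Δ_1 - Δ_0) = -60
  1·m_1 + 6·m_2 + 2·m_3 = 6(Δ_2 - Δ_1) = 54
Clamped end conditions give two more equations: 2h_0·m_0 + h_0·m_1 = 6(Δ_0 - p'(1)) = 18 and h_2·m_2 + 2h_2·m_3 = 6(p'(5) - Δ_2) = 6.
Hence m_0 = 21, m_1 = -24, m_2 = 15, m_3 = -6.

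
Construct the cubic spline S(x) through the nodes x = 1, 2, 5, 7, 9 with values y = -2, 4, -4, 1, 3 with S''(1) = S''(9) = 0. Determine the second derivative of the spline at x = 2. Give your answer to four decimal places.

Let m_i = S''(x_i). Step sizes h_i = 1, 3, 2, 2; slopes of the chords Δ_i = (y_(i+1) - y_i)/h_i = 6, -8/3, 5/2, 1.
  1·m_0 + 8·m_1 + 3·m_2 = 6(Δ_1 - Δ_0) = -52
  3·m_1 + 10·m_2 + 2·m_3 = 6(Δ_2 - Δ_1) = 31
  2·m_2 + 8·m_3 + 2·m_4 = 6(Δ_3 - Δ_2) = -9
Natural end conditions: m_0 = m_4 = 0.
Solving the tridiagonal system: m_0 = 0, m_1 = -2375/268, m_2 = 422/67, m_3 = -1447/536, m_4 = 0.

-8.8619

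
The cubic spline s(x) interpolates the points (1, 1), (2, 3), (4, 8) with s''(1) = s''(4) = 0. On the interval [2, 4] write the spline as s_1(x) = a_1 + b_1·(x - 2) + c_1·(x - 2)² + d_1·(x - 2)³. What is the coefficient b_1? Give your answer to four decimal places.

Write M_i for s''(x_i). With h_i = 1, 2 and divided differences Δ_i = 2, 5/2, the continuity of s' gives the tridiagonal system
  1·M_0 + 6·M_1 + 2·M_2 = 6(Δ_1 - Δ_0) = 3
Natural end conditions: M_0 = M_2 = 0.
Solving: M_0 = 0, M_1 = 1/2, M_2 = 0.
On [2, 4], with s_1(x) = a_1 + b_1·(x - 2) + c_1·(x - 2)² + d_1·(x - 2)³: c_1 = M_1/2 = 1/4, d_1 = (M_2 - M_1)/(6h_1) = -1/24, b_1 = Δ_1 - h_1(2M_1 + M_2)/6 = 13/6.

2.1667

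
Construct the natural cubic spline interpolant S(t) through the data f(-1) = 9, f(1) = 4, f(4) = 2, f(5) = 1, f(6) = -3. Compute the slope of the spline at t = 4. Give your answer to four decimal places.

-0.2159

Write m_i for S''(x_i). With h_i = 2, 3, 1, 1 and divided differences Δ_i = -5/2, -2/3, -1, -4, the continuity of S' gives the tridiagonal system
  2·m_0 + 10·m_1 + 3·m_2 = 6(Δ_1 - Δ_0) = 11
  3·m_1 + 8·m_2 + 1·m_3 = 6(Δ_2 - Δ_1) = -2
  1·m_2 + 4·m_3 + 1·m_4 = 6(Δ_3 - Δ_2) = -18
Natural end conditions: m_0 = m_4 = 0.
Forward elimination and back-substitution give m_0 = 0, m_1 = 311/274, m_2 = -16/137, m_3 = -1225/274, m_4 = 0.
On [4, 5], S'(t) = b_2 + 2c_2·(t - 4) + 3d_2·(t - 4)² with b_2 = Δ_2 - h_2(2m_2 + m_3)/6 = -355/1644, c_2 = m_2/2 = -8/137, d_2 = (m_3 - m_2)/(6h_2) = -1193/1644. So S'(4) = -355/1644.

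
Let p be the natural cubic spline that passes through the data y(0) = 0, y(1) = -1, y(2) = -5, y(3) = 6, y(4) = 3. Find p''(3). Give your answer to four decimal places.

-29.2500

With M_i denoting the second derivative at x_i, h_i = 1, 1, 1, 1, and Δ_i = (y_(i+1) − y_i)/h_i = -1, -4, 11, -3:
  1·M_0 + 4·M_1 + 1·M_2 = 6(Δ_1 - Δ_0) = -18
  1·M_1 + 4·M_2 + 1·M_3 = 6(Δ_2 - Δ_1) = 90
  1·M_2 + 4·M_3 + 1·M_4 = 6(Δ_3 - Δ_2) = -84
Natural end conditions: M_0 = M_4 = 0.
Forward elimination and back-substitution give M_0 = 0, M_1 = -51/4, M_2 = 33, M_3 = -117/4, M_4 = 0.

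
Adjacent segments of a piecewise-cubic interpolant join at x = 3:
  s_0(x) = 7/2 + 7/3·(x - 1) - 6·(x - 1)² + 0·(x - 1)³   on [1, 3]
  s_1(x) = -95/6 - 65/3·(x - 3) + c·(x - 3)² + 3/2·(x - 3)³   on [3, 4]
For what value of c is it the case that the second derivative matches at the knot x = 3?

-6

s_0''(x) = -12 + 0·(x - 1), so s_0''(3) = -12. On the right, s_1''(3) = 2c, so c = -6.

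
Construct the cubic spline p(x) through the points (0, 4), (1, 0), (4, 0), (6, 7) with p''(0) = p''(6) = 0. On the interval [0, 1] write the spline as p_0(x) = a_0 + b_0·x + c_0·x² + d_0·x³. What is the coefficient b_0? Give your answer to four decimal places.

With σ_i denoting the second derivative at x_i, h_i = 1, 3, 2, and Δ_i = (y_(i+1) − y_i)/h_i = -4, 0, 7/2:
  1·σ_0 + 8·σ_1 + 3·σ_2 = 6(Δ_1 - Δ_0) = 24
  3·σ_1 + 10·σ_2 + 2·σ_3 = 6(Δ_2 - Δ_1) = 21
Natural end conditions: σ_0 = σ_3 = 0.
Solving: σ_0 = 0, σ_1 = 177/71, σ_2 = 96/71, σ_3 = 0.
On [0, 1], with p_0(x) = a_0 + b_0·x + c_0·x² + d_0·x³: c_0 = σ_0/2 = 0, d_0 = (σ_1 - σ_0)/(6h_0) = 59/142, b_0 = Δ_0 - h_0(2σ_0 + σ_1)/6 = -627/142.

-4.4155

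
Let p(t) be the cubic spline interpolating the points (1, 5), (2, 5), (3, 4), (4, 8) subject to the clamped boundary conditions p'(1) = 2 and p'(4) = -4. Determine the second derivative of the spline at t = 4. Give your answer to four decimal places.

-32.4000

Let M_i = p''(x_i). Step sizes h_i = 1, 1, 1; slopes of the chords Δ_i = (y_(i+1) - y_i)/h_i = 0, -1, 4.
  1·M_0 + 4·M_1 + 1·M_2 = 6(Δ_1 - Δ_0) = -6
  1·M_1 + 4·M_2 + 1·M_3 = 6(Δ_2 - Δ_1) = 30
Clamped end conditions give two more equations: 2h_0·M_0 + h_0·M_1 = 6(Δ_0 - p'(1)) = -12 and h_2·M_2 + 2h_2·M_3 = 6(p'(4) - Δ_2) = -48.
Solving: M_0 = -18/5, M_1 = -24/5, M_2 = 84/5, M_3 = -162/5.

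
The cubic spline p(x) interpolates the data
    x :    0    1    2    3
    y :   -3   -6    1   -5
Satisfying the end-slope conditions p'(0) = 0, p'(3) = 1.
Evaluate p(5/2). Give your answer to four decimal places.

Write M_i for p''(x_i). With h_i = 1, 1, 1 and divided differences Δ_i = -3, 7, -6, the continuity of p' gives the tridiagonal system
  1·M_0 + 4·M_1 + 1·M_2 = 6(Δ_1 - Δ_0) = 60
  1·M_1 + 4·M_2 + 1·M_3 = 6(Δ_2 - Δ_1) = -78
Clamped end conditions give two more equations: 2h_0·M_0 + h_0·M_1 = 6(Δ_0 - p'(0)) = -18 and h_2·M_2 + 2h_2·M_3 = 6(p'(3) - Δ_2) = 42.
Solving the tridiagonal system: M_0 = -362/15, M_1 = 454/15, M_2 = -554/15, M_3 = 592/15.
On [2, 3], p(x) = 1 - 4/15·(x - 2) - 277/15·(x - 2)² + 191/15·(x - 2)³.
With (x - 2) = 1/2: p(5/2) = -259/120.

-2.1583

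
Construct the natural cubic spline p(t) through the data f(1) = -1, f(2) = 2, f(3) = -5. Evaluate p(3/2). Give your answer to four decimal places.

1.4375

Let m_i = p''(x_i). Step sizes h_i = 1, 1; slopes of the chords Δ_i = (y_(i+1) - y_i)/h_i = 3, -7.
  1·m_0 + 4·m_1 + 1·m_2 = 6(Δ_1 - Δ_0) = -60
Natural end conditions: m_0 = m_2 = 0.
Forward elimination and back-substitution give m_0 = 0, m_1 = -15, m_2 = 0.
On [1, 2], p(t) = -1 + 11/2·(t - 1) + 0·(t - 1)² - 5/2·(t - 1)³.
With (t - 1) = 1/2: p(3/2) = 23/16.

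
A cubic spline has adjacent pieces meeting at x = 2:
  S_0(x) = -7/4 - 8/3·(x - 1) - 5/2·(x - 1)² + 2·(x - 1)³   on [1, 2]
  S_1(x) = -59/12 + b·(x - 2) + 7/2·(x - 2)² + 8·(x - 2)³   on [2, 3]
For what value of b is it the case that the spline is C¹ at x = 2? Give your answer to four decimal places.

S_0'(x) = -8/3 - 5·(x - 1) + 6·(x - 1)², so S_0'(2) = -5/3. On the right, S_1'(2) = b, so b = -5/3.

-1.6667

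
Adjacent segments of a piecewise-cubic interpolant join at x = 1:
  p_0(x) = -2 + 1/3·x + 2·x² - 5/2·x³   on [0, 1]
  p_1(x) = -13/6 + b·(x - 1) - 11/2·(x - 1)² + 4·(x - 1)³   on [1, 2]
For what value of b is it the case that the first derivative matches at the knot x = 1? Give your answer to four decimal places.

-3.1667

p_0'(x) = 1/3 + 4·x - 15/2·x², so p_0'(1) = -19/6. On the right, p_1'(1) = b, so b = -19/6.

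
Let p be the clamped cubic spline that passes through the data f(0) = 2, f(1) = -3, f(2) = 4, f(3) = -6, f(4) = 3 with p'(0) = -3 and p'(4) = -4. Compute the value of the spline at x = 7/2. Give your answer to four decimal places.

-0.8661

Let σ_i = p''(x_i). Step sizes h_i = 1, 1, 1, 1; slopes of the chords Δ_i = (y_(i+1) - y_i)/h_i = -5, 7, -10, 9.
  1·σ_0 + 4·σ_1 + 1·σ_2 = 6(Δ_1 - Δ_0) = 72
  1·σ_1 + 4·σ_2 + 1·σ_3 = 6(Δ_2 - Δ_1) = -102
  1·σ_2 + 4·σ_3 + 1·σ_4 = 6(Δ_3 - Δ_2) = 114
Clamped end conditions give two more equations: 2h_0·σ_0 + h_0·σ_1 = 6(Δ_0 - p'(0)) = -12 and h_3·σ_3 + 2h_3·σ_4 = 6(p'(4) - Δ_3) = -78.
Hence σ_0 = -169/7, σ_1 = 254/7, σ_2 = -49, σ_3 = 404/7, σ_4 = -475/7.
On [3, 4], p(x) = -6 + 15/14·(x - 3) + 202/7·(x - 3)² - 293/14·(x - 3)³.
With (x - 3) = 1/2: p(7/2) = -97/112.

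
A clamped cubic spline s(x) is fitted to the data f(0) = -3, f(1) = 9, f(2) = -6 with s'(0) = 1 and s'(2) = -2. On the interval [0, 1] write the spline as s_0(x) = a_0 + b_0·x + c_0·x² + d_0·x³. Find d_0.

Write M_i for s''(x_i). With h_i = 1, 1 and divided differences Δ_i = 12, -15, the continuity of s' gives the tridiagonal system
  1·M_0 + 4·M_1 + 1·M_2 = 6(Δ_1 - Δ_0) = -162
Clamped end conditions give two more equations: 2h_0·M_0 + h_0·M_1 = 6(Δ_0 - s'(0)) = 66 and h_1·M_1 + 2h_1·M_2 = 6(s'(2) - Δ_1) = 78.
Solving the tridiagonal system: M_0 = 72, M_1 = -78, M_2 = 78.
On [0, 1], with s_0(x) = a_0 + b_0·x + c_0·x² + d_0·x³: c_0 = M_0/2 = 36, d_0 = (M_1 - M_0)/(6h_0) = -25, b_0 = Δ_0 - h_0(2M_0 + M_1)/6 = 1.

-25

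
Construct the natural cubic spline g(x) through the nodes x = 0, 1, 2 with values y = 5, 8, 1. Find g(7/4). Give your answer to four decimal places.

With M_i denoting the second derivative at x_i, h_i = 1, 1, and Δ_i = (y_(i+1) − y_i)/h_i = 3, -7:
  1·M_0 + 4·M_1 + 1·M_2 = 6(Δ_1 - Δ_0) = -60
Natural end conditions: M_0 = M_2 = 0.
Solving: M_0 = 0, M_1 = -15, M_2 = 0.
On [1, 2], g(x) = 8 - 2·(x - 1) - 15/2·(x - 1)² + 5/2·(x - 1)³.
With (x - 1) = 3/4: g(7/4) = 427/128.

3.3359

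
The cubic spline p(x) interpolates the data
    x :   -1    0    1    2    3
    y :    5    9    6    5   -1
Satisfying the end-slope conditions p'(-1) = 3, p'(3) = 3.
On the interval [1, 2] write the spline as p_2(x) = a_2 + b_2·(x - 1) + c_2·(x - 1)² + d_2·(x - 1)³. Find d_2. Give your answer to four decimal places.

-5.2857

Write σ_i for p''(x_i). With h_i = 1, 1, 1, 1 and divided differences Δ_i = 4, -3, -1, -6, the continuity of p' gives the tridiagonal system
  1·σ_0 + 4·σ_1 + 1·σ_2 = 6(Δ_1 - Δ_0) = -42
  1·σ_1 + 4·σ_2 + 1·σ_3 = 6(Δ_2 - Δ_1) = 12
  1·σ_2 + 4·σ_3 + 1·σ_4 = 6(Δ_3 - Δ_2) = -30
Clamped end conditions give two more equations: 2h_0·σ_0 + h_0·σ_1 = 6(Δ_0 - p'(-1)) = 6 and h_3·σ_3 + 2h_3·σ_4 = 6(p'(3) - Δ_3) = 54.
Hence σ_0 = 78/7, σ_1 = -114/7, σ_2 = 12, σ_3 = -138/7, σ_4 = 258/7.
On [1, 2], with p_2(x) = a_2 + b_2·(x - 1) + c_2·(x - 1)² + d_2·(x - 1)³: c_2 = σ_2/2 = 6, d_2 = (σ_3 - σ_2)/(6h_2) = -37/7, b_2 = Δ_2 - h_2(2σ_2 + σ_3)/6 = -12/7.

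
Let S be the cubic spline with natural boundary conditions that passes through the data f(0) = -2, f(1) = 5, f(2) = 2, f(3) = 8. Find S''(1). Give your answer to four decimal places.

-19.6000

Write σ_i for S''(x_i). With h_i = 1, 1, 1 and divided differences Δ_i = 7, -3, 6, the continuity of S' gives the tridiagonal system
  1·σ_0 + 4·σ_1 + 1·σ_2 = 6(Δ_1 - Δ_0) = -60
  1·σ_1 + 4·σ_2 + 1·σ_3 = 6(Δ_2 - Δ_1) = 54
Natural end conditions: σ_0 = σ_3 = 0.
Solving: σ_0 = 0, σ_1 = -98/5, σ_2 = 92/5, σ_3 = 0.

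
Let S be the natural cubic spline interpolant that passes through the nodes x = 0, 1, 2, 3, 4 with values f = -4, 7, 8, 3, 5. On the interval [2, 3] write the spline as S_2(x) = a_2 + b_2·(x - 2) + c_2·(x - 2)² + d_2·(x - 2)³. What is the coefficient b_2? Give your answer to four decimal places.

-4.1250

Let m_i = S''(x_i). Step sizes h_i = 1, 1, 1, 1; slopes of the chords Δ_i = (y_(i+1) - y_i)/h_i = 11, 1, -5, 2.
  1·m_0 + 4·m_1 + 1·m_2 = 6(Δ_1 - Δ_0) = -60
  1·m_1 + 4·m_2 + 1·m_3 = 6(Δ_2 - Δ_1) = -36
  1·m_2 + 4·m_3 + 1·m_4 = 6(Δ_3 - Δ_2) = 42
Natural end conditions: m_0 = m_4 = 0.
Solving: m_0 = 0, m_1 = -51/4, m_2 = -9, m_3 = 51/4, m_4 = 0.
On [2, 3], with S_2(x) = a_2 + b_2·(x - 2) + c_2·(x - 2)² + d_2·(x - 2)³: c_2 = m_2/2 = -9/2, d_2 = (m_3 - m_2)/(6h_2) = 29/8, b_2 = Δ_2 - h_2(2m_2 + m_3)/6 = -33/8.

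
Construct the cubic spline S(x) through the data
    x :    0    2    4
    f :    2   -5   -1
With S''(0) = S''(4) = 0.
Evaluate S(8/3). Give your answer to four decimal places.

-4.6852

With M_i denoting the second derivative at x_i, h_i = 2, 2, and Δ_i = (y_(i+1) − y_i)/h_i = -7/2, 2:
  2·M_0 + 8·M_1 + 2·M_2 = 6(Δ_1 - Δ_0) = 33
Natural end conditions: M_0 = M_2 = 0.
Solving: M_0 = 0, M_1 = 33/8, M_2 = 0.
On [2, 4], S(x) = -5 - 3/4·(x - 2) + 33/16·(x - 2)² - 11/32·(x - 2)³.
With (x - 2) = 2/3: S(8/3) = -253/54.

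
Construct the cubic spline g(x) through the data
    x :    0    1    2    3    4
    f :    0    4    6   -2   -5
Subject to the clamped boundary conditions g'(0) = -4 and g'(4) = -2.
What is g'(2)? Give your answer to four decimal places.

-4.5000

Let σ_i = g''(x_i). Step sizes h_i = 1, 1, 1, 1; slopes of the chords Δ_i = (y_(i+1) - y_i)/h_i = 4, 2, -8, -3.
  1·σ_0 + 4·σ_1 + 1·σ_2 = 6(Δ_1 - Δ_0) = -12
  1·σ_1 + 4·σ_2 + 1·σ_3 = 6(Δ_2 - Δ_1) = -60
  1·σ_2 + 4·σ_3 + 1·σ_4 = 6(Δ_3 - Δ_2) = 30
Clamped end conditions give two more equations: 2h_0·σ_0 + h_0·σ_1 = 6(Δ_0 - g'(0)) = 48 and h_3·σ_3 + 2h_3·σ_4 = 6(g'(4) - Δ_3) = 6.
Solving: σ_0 = 107/4, σ_1 = -11/2, σ_2 = -67/4, σ_3 = 25/2, σ_4 = -13/4.
On [2, 3], g'(x) = b_2 + 2c_2·(x - 2) + 3d_2·(x - 2)² with b_2 = Δ_2 - h_2(2σ_2 + σ_3)/6 = -9/2, c_2 = σ_2/2 = -67/8, d_2 = (σ_3 - σ_2)/(6h_2) = 39/8. So g'(2) = -9/2.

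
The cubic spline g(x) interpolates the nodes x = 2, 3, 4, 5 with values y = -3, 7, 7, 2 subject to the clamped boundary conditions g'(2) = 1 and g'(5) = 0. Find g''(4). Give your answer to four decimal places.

Put σ_i = g'' at the i-th knot. Here h = (1, 1, 1) and Δ = (10, 0, -5), so the interior equations h_(i-1)·σ_(i-1) + 2(h_(i-1)+h_i)·σ_i + h_i·σ_(i+1) = 6(Δ_i − Δ_(i-1)) read
  1·σ_0 + 4·σ_1 + 1·σ_2 = 6(Δ_1 - Δ_0) = -60
  1·σ_1 + 4·σ_2 + 1·σ_3 = 6(Δ_2 - Δ_1) = -30
Clamped end conditions give two more equations: 2h_0·σ_0 + h_0·σ_1 = 6(Δ_0 - g'(2)) = 54 and h_2·σ_2 + 2h_2·σ_3 = 6(g'(5) - Δ_2) = 30.
Solving: σ_0 = 578/15, σ_1 = -346/15, σ_2 = -94/15, σ_3 = 272/15.

-6.2667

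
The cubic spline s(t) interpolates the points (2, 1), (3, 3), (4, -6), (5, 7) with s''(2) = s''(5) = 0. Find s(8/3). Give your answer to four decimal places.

Let M_i = s''(x_i). Step sizes h_i = 1, 1, 1; slopes of the chords Δ_i = (y_(i+1) - y_i)/h_i = 2, -9, 13.
  1·M_0 + 4·M_1 + 1·M_2 = 6(Δ_1 - Δ_0) = -66
  1·M_1 + 4·M_2 + 1·M_3 = 6(Δ_2 - Δ_1) = 132
Natural end conditions: M_0 = M_3 = 0.
Hence M_0 = 0, M_1 = -132/5, M_2 = 198/5, M_3 = 0.
On [2, 3], s(t) = 1 + 32/5·(t - 2) + 0·(t - 2)² - 22/5·(t - 2)³.
With (t - 2) = 2/3: s(8/3) = 107/27.

3.9630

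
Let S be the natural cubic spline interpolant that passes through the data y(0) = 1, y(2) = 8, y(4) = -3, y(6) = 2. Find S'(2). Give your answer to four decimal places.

Write σ_i for S''(x_i). With h_i = 2, 2, 2 and divided differences Δ_i = 7/2, -11/2, 5/2, the continuity of S' gives the tridiagonal system
  2·σ_0 + 8·σ_1 + 2·σ_2 = 6(Δ_1 - Δ_0) = -54
  2·σ_1 + 8·σ_2 + 2·σ_3 = 6(Δ_2 - Δ_1) = 48
Natural end conditions: σ_0 = σ_3 = 0.
Solving: σ_0 = 0, σ_1 = -44/5, σ_2 = 41/5, σ_3 = 0.
On [2, 4], S'(x) = b_1 + 2c_1·(x - 2) + 3d_1·(x - 2)² with b_1 = Δ_1 - h_1(2σ_1 + σ_2)/6 = -71/30, c_1 = σ_1/2 = -22/5, d_1 = (σ_2 - σ_1)/(6h_1) = 17/12. So S'(2) = -71/30.

-2.3667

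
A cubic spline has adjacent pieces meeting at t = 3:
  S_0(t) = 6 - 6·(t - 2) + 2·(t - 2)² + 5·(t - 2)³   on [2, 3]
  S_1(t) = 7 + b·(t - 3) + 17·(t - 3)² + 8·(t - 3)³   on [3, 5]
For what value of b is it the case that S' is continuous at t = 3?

S_0'(t) = -6 + 4·(t - 2) + 15·(t - 2)², so S_0'(3) = 13. On the right, S_1'(3) = b, so b = 13.

13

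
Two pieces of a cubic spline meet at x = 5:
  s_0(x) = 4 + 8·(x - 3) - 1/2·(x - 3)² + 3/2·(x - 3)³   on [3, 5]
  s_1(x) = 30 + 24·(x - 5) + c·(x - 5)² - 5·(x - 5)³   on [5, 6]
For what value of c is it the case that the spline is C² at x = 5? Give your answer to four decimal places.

s_0''(x) = -1 + 9·(x - 3), so s_0''(5) = 17. On the right, s_1''(5) = 2c, so c = 17/2.

8.5000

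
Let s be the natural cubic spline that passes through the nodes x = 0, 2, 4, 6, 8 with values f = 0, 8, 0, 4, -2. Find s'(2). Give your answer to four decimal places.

-1.3214

Put m_i = s'' at the i-th knot. Here h = (2, 2, 2, 2) and Δ = (4, -4, 2, -3), so the interior equations h_(i-1)·m_(i-1) + 2(h_(i-1)+h_i)·m_i + h_i·m_(i+1) = 6(Δ_i − Δ_(i-1)) read
  2·m_0 + 8·m_1 + 2·m_2 = 6(Δ_1 - Δ_0) = -48
  2·m_1 + 8·m_2 + 2·m_3 = 6(Δ_2 - Δ_1) = 36
  2·m_2 + 8·m_3 + 2·m_4 = 6(Δ_3 - Δ_2) = -30
Natural end conditions: m_0 = m_4 = 0.
Hence m_0 = 0, m_1 = -447/56, m_2 = 111/14, m_3 = -321/56, m_4 = 0.
On [2, 4], s'(x) = b_1 + 2c_1·(x - 2) + 3d_1·(x - 2)² with b_1 = Δ_1 - h_1(2m_1 + m_2)/6 = -37/28, c_1 = m_1/2 = -447/112, d_1 = (m_2 - m_1)/(6h_1) = 297/224. So s'(2) = -37/28.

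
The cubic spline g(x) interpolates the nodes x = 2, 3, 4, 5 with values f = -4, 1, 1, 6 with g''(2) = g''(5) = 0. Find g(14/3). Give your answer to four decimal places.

3.8395

With σ_i denoting the second derivative at x_i, h_i = 1, 1, 1, and Δ_i = (y_(i+1) − y_i)/h_i = 5, 0, 5:
  1·σ_0 + 4·σ_1 + 1·σ_2 = 6(Δ_1 - Δ_0) = -30
  1·σ_1 + 4·σ_2 + 1·σ_3 = 6(Δ_2 - Δ_1) = 30
Natural end conditions: σ_0 = σ_3 = 0.
Solving: σ_0 = 0, σ_1 = -10, σ_2 = 10, σ_3 = 0.
On [4, 5], g(x) = 1 + 5/3·(x - 4) + 5·(x - 4)² - 5/3·(x - 4)³.
With (x - 4) = 2/3: g(14/3) = 311/81.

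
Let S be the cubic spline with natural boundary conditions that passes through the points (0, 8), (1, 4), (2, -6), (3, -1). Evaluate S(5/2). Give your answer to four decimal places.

With m_i denoting the second derivative at x_i, h_i = 1, 1, 1, and Δ_i = (y_(i+1) − y_i)/h_i = -4, -10, 5:
  1·m_0 + 4·m_1 + 1·m_2 = 6(Δ_1 - Δ_0) = -36
  1·m_1 + 4·m_2 + 1·m_3 = 6(Δ_2 - Δ_1) = 90
Natural end conditions: m_0 = m_3 = 0.
Solving the tridiagonal system: m_0 = 0, m_1 = -78/5, m_2 = 132/5, m_3 = 0.
On [2, 3], S(x) = -6 - 19/5·(x - 2) + 66/5·(x - 2)² - 22/5·(x - 2)³.
With (x - 2) = 1/2: S(5/2) = -103/20.

-5.1500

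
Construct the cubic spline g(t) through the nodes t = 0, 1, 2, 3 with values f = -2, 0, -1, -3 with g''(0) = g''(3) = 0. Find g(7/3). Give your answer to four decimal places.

-1.6420

With m_i denoting the second derivative at x_i, h_i = 1, 1, 1, and Δ_i = (y_(i+1) − y_i)/h_i = 2, -1, -2:
  1·m_0 + 4·m_1 + 1·m_2 = 6(Δ_1 - Δ_0) = -18
  1·m_1 + 4·m_2 + 1·m_3 = 6(Δ_2 - Δ_1) = -6
Natural end conditions: m_0 = m_3 = 0.
Solving: m_0 = 0, m_1 = -22/5, m_2 = -2/5, m_3 = 0.
On [2, 3], g(t) = -1 - 28/15·(t - 2) - 1/5·(t - 2)² + 1/15·(t - 2)³.
With (t - 2) = 1/3: g(7/3) = -133/81.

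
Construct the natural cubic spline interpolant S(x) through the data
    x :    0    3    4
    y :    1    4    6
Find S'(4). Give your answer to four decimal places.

2.1250

Let M_i = S''(x_i). Step sizes h_i = 3, 1; slopes of the chords Δ_i = (y_(i+1) - y_i)/h_i = 1, 2.
  3·M_0 + 8·M_1 + 1·M_2 = 6(Δ_1 - Δ_0) = 6
Natural end conditions: M_0 = M_2 = 0.
Hence M_0 = 0, M_1 = 3/4, M_2 = 0.
On [3, 4], S'(x) = b_1 + 2c_1·(x - 3) + 3d_1·(x - 3)² with b_1 = Δ_1 - h_1(2M_1 + M_2)/6 = 7/4, c_1 = M_1/2 = 3/8, d_1 = (M_2 - M_1)/(6h_1) = -1/8. So S'(4) = 17/8.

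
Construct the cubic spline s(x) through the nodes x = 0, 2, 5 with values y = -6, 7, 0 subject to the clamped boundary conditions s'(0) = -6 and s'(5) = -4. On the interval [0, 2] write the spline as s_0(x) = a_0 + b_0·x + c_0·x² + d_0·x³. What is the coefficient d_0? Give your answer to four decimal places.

Let σ_i = s''(x_i). Step sizes h_i = 2, 3; slopes of the chords Δ_i = (y_(i+1) - y_i)/h_i = 13/2, -7/3.
  2·σ_0 + 10·σ_1 + 3·σ_2 = 6(Δ_1 - Δ_0) = -53
Clamped end conditions give two more equations: 2h_0·σ_0 + h_0·σ_1 = 6(Δ_0 - s'(0)) = 75 and h_1·σ_1 + 2h_1·σ_2 = 6(s'(5) - Δ_1) = -10.
Forward elimination and back-substitution give σ_0 = 489/20, σ_1 = -57/5, σ_2 = 121/30.
On [0, 2], with s_0(x) = a_0 + b_0·x + c_0·x² + d_0·x³: c_0 = σ_0/2 = 489/40, d_0 = (σ_1 - σ_0)/(6h_0) = -239/80, b_0 = Δ_0 - h_0(2σ_0 + σ_1)/6 = -6.

-2.9875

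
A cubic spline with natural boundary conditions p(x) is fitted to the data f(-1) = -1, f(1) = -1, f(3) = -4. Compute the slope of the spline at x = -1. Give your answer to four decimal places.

0.3750

With M_i denoting the second derivative at x_i, h_i = 2, 2, and Δ_i = (y_(i+1) − y_i)/h_i = 0, -3/2:
  2·M_0 + 8·M_1 + 2·M_2 = 6(Δ_1 - Δ_0) = -9
Natural end conditions: M_0 = M_2 = 0.
Solving the tridiagonal system: M_0 = 0, M_1 = -9/8, M_2 = 0.
On [-1, 1], p'(x) = b_0 + 2c_0·(x + 1) + 3d_0·(x + 1)² with b_0 = Δ_0 - h_0(2M_0 + M_1)/6 = 3/8, c_0 = M_0/2 = 0, d_0 = (M_1 - M_0)/(6h_0) = -3/32. So p'(-1) = 3/8.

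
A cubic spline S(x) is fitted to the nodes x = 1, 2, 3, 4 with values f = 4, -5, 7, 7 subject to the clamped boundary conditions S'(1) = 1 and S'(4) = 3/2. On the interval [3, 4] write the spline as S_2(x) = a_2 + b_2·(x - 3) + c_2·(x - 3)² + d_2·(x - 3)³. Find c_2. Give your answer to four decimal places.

With M_i denoting the second derivative at x_i, h_i = 1, 1, 1, and Δ_i = (y_(i+1) − y_i)/h_i = -9, 12, 0:
  1·M_0 + 4·M_1 + 1·M_2 = 6(Δ_1 - Δ_0) = 126
  1·M_1 + 4·M_2 + 1·M_3 = 6(Δ_2 - Δ_1) = -72
Clamped end conditions give two more equations: 2h_0·M_0 + h_0·M_1 = 6(Δ_0 - S'(1)) = -60 and h_2·M_2 + 2h_2·M_3 = 6(S'(4) - Δ_2) = 9.
Solving: M_0 = -173/3, M_1 = 166/3, M_2 = -113/3, M_3 = 70/3.
On [3, 4], with S_2(x) = a_2 + b_2·(x - 3) + c_2·(x - 3)² + d_2·(x - 3)³: c_2 = M_2/2 = -113/6, d_2 = (M_3 - M_2)/(6h_2) = 61/6, b_2 = Δ_2 - h_2(2M_2 + M_3)/6 = 26/3.

-18.8333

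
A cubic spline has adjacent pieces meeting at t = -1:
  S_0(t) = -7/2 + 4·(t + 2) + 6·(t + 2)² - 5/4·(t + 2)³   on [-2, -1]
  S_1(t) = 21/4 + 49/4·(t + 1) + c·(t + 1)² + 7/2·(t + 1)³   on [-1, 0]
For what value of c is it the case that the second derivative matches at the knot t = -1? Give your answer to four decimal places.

2.2500

S_0''(t) = 12 - 15/2·(t + 2), so S_0''(-1) = 9/2. On the right, S_1''(-1) = 2c, so c = 9/4.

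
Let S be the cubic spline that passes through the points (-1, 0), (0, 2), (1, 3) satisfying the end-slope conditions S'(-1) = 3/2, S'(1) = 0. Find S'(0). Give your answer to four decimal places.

1.8750

Write M_i for S''(x_i). With h_i = 1, 1 and divided differences Δ_i = 2, 1, the continuity of S' gives the tridiagonal system
  1·M_0 + 4·M_1 + 1·M_2 = 6(Δ_1 - Δ_0) = -6
Clamped end conditions give two more equations: 2h_0·M_0 + h_0·M_1 = 6(Δ_0 - S'(-1)) = 3 and h_1·M_1 + 2h_1·M_2 = 6(S'(1) - Δ_1) = -6.
Solving the tridiagonal system: M_0 = 9/4, M_1 = -3/2, M_2 = -9/4.
On [0, 1], S'(x) = b_1 + 2c_1·x + 3d_1·x² with b_1 = Δ_1 - h_1(2M_1 + M_2)/6 = 15/8, c_1 = M_1/2 = -3/4, d_1 = (M_2 - M_1)/(6h_1) = -1/8. So S'(0) = 15/8.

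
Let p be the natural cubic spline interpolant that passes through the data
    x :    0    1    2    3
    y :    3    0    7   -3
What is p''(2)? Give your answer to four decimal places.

-31.2000

Write σ_i for p''(x_i). With h_i = 1, 1, 1 and divided differences Δ_i = -3, 7, -10, the continuity of p' gives the tridiagonal system
  1·σ_0 + 4·σ_1 + 1·σ_2 = 6(Δ_1 - Δ_0) = 60
  1·σ_1 + 4·σ_2 + 1·σ_3 = 6(Δ_2 - Δ_1) = -102
Natural end conditions: σ_0 = σ_3 = 0.
Hence σ_0 = 0, σ_1 = 114/5, σ_2 = -156/5, σ_3 = 0.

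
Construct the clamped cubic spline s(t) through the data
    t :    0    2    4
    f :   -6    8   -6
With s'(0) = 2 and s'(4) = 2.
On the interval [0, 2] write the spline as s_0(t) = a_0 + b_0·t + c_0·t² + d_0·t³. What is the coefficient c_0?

9

With m_i denoting the second derivative at x_i, h_i = 2, 2, and Δ_i = (y_(i+1) − y_i)/h_i = 7, -7:
  2·m_0 + 8·m_1 + 2·m_2 = 6(Δ_1 - Δ_0) = -84
Clamped end conditions give two more equations: 2h_0·m_0 + h_0·m_1 = 6(Δ_0 - s'(0)) = 30 and h_1·m_1 + 2h_1·m_2 = 6(s'(4) - Δ_1) = 54.
Solving: m_0 = 18, m_1 = -21, m_2 = 24.
On [0, 2], with s_0(t) = a_0 + b_0·t + c_0·t² + d_0·t³: c_0 = m_0/2 = 9, d_0 = (m_1 - m_0)/(6h_0) = -13/4, b_0 = Δ_0 - h_0(2m_0 + m_1)/6 = 2.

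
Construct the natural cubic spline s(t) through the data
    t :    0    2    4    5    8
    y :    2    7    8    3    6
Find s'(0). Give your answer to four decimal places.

Let m_i = s''(x_i). Step sizes h_i = 2, 2, 1, 3; slopes of the chords Δ_i = (y_(i+1) - y_i)/h_i = 5/2, 1/2, -5, 1.
  2·m_0 + 8·m_1 + 2·m_2 = 6(Δ_1 - Δ_0) = -12
  2·m_1 + 6·m_2 + 1·m_3 = 6(Δ_2 - Δ_1) = -33
  1·m_2 + 8·m_3 + 3·m_4 = 6(Δ_3 - Δ_2) = 36
Natural end conditions: m_0 = m_4 = 0.
Solving: m_0 = 0, m_1 = 9/86, m_2 = -276/43, m_3 = 228/43, m_4 = 0.
On [0, 2], s'(t) = b_0 + 2c_0·t + 3d_0·t² with b_0 = Δ_0 - h_0(2m_0 + m_1)/6 = 106/43, c_0 = m_0/2 = 0, d_0 = (m_1 - m_0)/(6h_0) = 3/344. So s'(0) = 106/43.

2.4651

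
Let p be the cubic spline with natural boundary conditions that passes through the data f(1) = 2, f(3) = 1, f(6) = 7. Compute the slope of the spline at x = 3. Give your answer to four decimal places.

0.5000

With M_i denoting the second derivative at x_i, h_i = 2, 3, and Δ_i = (y_(i+1) − y_i)/h_i = -1/2, 2:
  2·M_0 + 10·M_1 + 3·M_2 = 6(Δ_1 - Δ_0) = 15
Natural end conditions: M_0 = M_2 = 0.
Forward elimination and back-substitution give M_0 = 0, M_1 = 3/2, M_2 = 0.
On [3, 6], p'(x) = b_1 + 2c_1·(x - 3) + 3d_1·(x - 3)² with b_1 = Δ_1 - h_1(2M_1 + M_2)/6 = 1/2, c_1 = M_1/2 = 3/4, d_1 = (M_2 - M_1)/(6h_1) = -1/12. So p'(3) = 1/2.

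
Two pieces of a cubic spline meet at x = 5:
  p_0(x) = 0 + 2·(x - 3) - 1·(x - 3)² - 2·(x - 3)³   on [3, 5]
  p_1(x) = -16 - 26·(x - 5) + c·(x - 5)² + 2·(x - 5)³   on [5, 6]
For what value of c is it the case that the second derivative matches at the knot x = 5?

-13

p_0''(x) = -2 - 12·(x - 3), so p_0''(5) = -26. On the right, p_1''(5) = 2c, so c = -13.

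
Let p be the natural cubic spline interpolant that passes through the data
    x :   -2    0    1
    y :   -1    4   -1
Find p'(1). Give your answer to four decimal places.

-6.2500

Write M_i for p''(x_i). With h_i = 2, 1 and divided differences Δ_i = 5/2, -5, the continuity of p' gives the tridiagonal system
  2·M_0 + 6·M_1 + 1·M_2 = 6(Δ_1 - Δ_0) = -45
Natural end conditions: M_0 = M_2 = 0.
Solving the tridiagonal system: M_0 = 0, M_1 = -15/2, M_2 = 0.
On [0, 1], p'(x) = b_1 + 2c_1·x + 3d_1·x² with b_1 = Δ_1 - h_1(2M_1 + M_2)/6 = -5/2, c_1 = M_1/2 = -15/4, d_1 = (M_2 - M_1)/(6h_1) = 5/4. So p'(1) = -25/4.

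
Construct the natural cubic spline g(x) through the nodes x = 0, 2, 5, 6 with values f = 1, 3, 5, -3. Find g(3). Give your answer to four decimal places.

5.7887

Let M_i = g''(x_i). Step sizes h_i = 2, 3, 1; slopes of the chords Δ_i = (y_(i+1) - y_i)/h_i = 1, 2/3, -8.
  2·M_0 + 10·M_1 + 3·M_2 = 6(Δ_1 - Δ_0) = -2
  3·M_1 + 8·M_2 + 1·M_3 = 6(Δ_2 - Δ_1) = -52
Natural end conditions: M_0 = M_3 = 0.
Hence M_0 = 0, M_1 = 140/71, M_2 = -514/71, M_3 = 0.
On [2, 5], g(x) = 3 + 493/213·(x - 2) + 70/71·(x - 2)² - 109/213·(x - 2)³.
With (x - 2) = 1: g(3) = 411/71.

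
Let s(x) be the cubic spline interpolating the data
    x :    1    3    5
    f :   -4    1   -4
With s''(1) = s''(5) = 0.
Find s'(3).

0

Write M_i for s''(x_i). With h_i = 2, 2 and divided differences Δ_i = 5/2, -5/2, the continuity of s' gives the tridiagonal system
  2·M_0 + 8·M_1 + 2·M_2 = 6(Δ_1 - Δ_0) = -30
Natural end conditions: M_0 = M_2 = 0.
Hence M_0 = 0, M_1 = -15/4, M_2 = 0.
On [3, 5], s'(x) = b_1 + 2c_1·(x - 3) + 3d_1·(x - 3)² with b_1 = Δ_1 - h_1(2M_1 + M_2)/6 = 0, c_1 = M_1/2 = -15/8, d_1 = (M_2 - M_1)/(6h_1) = 5/16. So s'(3) = 0.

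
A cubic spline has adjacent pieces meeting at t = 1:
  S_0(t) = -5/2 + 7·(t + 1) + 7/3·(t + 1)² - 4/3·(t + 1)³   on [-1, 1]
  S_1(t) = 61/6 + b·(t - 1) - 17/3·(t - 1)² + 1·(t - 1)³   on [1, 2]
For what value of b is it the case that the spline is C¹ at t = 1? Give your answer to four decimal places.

S_0'(t) = 7 + 14/3·(t + 1) - 4·(t + 1)², so S_0'(1) = 1/3. On the right, S_1'(1) = b, so b = 1/3.

0.3333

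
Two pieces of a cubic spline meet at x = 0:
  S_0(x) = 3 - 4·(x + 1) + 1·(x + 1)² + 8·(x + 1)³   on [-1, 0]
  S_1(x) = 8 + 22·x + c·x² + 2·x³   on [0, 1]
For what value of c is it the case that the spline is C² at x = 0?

25

S_0''(x) = 2 + 48·(x + 1), so S_0''(0) = 50. On the right, S_1''(0) = 2c, so c = 25.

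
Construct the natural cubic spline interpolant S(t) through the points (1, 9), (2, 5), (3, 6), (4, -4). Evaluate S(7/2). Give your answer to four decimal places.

Write σ_i for S''(x_i). With h_i = 1, 1, 1 and divided differences Δ_i = -4, 1, -10, the continuity of S' gives the tridiagonal system
  1·σ_0 + 4·σ_1 + 1·σ_2 = 6(Δ_1 - Δ_0) = 30
  1·σ_1 + 4·σ_2 + 1·σ_3 = 6(Δ_2 - Δ_1) = -66
Natural end conditions: σ_0 = σ_3 = 0.
Forward elimination and back-substitution give σ_0 = 0, σ_1 = 62/5, σ_2 = -98/5, σ_3 = 0.
On [3, 4], S(t) = 6 - 52/15·(t - 3) - 49/5·(t - 3)² + 49/15·(t - 3)³.
With (t - 3) = 1/2: S(7/2) = 89/40.

2.2250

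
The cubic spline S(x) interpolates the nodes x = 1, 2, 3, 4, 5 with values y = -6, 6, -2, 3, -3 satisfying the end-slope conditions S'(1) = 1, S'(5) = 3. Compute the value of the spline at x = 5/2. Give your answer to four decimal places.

2.8013

Let M_i = S''(x_i). Step sizes h_i = 1, 1, 1, 1; slopes of the chords Δ_i = (y_(i+1) - y_i)/h_i = 12, -8, 5, -6.
  1·M_0 + 4·M_1 + 1·M_2 = 6(Δ_1 - Δ_0) = -120
  1·M_1 + 4·M_2 + 1·M_3 = 6(Δ_2 - Δ_1) = 78
  1·M_2 + 4·M_3 + 1·M_4 = 6(Δ_3 - Δ_2) = -66
Clamped end conditions give two more equations: 2h_0·M_0 + h_0·M_1 = 6(Δ_0 - S'(1)) = 66 and h_3·M_3 + 2h_3·M_4 = 6(S'(5) - Δ_3) = 54.
Solving: M_0 = 1709/28, M_1 = -785/14, M_2 = 173/4, M_3 = -545/14, M_4 = 1301/28.
On [2, 3], S(x) = 6 + 195/56·(x - 2) - 785/28·(x - 2)² + 927/56·(x - 2)³.
With (x - 2) = 1/2: S(5/2) = 1255/448.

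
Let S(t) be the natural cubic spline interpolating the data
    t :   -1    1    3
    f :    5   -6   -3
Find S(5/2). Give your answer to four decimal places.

Let σ_i = S''(x_i). Step sizes h_i = 2, 2; slopes of the chords Δ_i = (y_(i+1) - y_i)/h_i = -11/2, 3/2.
  2·σ_0 + 8·σ_1 + 2·σ_2 = 6(Δ_1 - Δ_0) = 42
Natural end conditions: σ_0 = σ_2 = 0.
Forward elimination and back-substitution give σ_0 = 0, σ_1 = 21/4, σ_2 = 0.
On [1, 3], S(t) = -6 - 2·(t - 1) + 21/8·(t - 1)² - 7/16·(t - 1)³.
With (t - 1) = 3/2: S(5/2) = -585/128.

-4.5703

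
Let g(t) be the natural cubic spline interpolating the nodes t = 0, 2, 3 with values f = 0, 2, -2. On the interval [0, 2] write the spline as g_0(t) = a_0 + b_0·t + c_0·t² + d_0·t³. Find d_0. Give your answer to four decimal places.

-0.4167

Let M_i = g''(x_i). Step sizes h_i = 2, 1; slopes of the chords Δ_i = (y_(i+1) - y_i)/h_i = 1, -4.
  2·M_0 + 6·M_1 + 1·M_2 = 6(Δ_1 - Δ_0) = -30
Natural end conditions: M_0 = M_2 = 0.
Solving: M_0 = 0, M_1 = -5, M_2 = 0.
On [0, 2], with g_0(t) = a_0 + b_0·t + c_0·t² + d_0·t³: c_0 = M_0/2 = 0, d_0 = (M_1 - M_0)/(6h_0) = -5/12, b_0 = Δ_0 - h_0(2M_0 + M_1)/6 = 8/3.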